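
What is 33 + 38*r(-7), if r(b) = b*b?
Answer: 1895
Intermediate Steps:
r(b) = b²
33 + 38*r(-7) = 33 + 38*(-7)² = 33 + 38*49 = 33 + 1862 = 1895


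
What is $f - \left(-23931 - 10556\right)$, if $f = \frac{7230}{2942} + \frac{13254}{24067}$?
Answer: $\frac{1221034482098}{35402557} \approx 34490.0$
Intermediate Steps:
$f = \frac{106498839}{35402557}$ ($f = 7230 \cdot \frac{1}{2942} + 13254 \cdot \frac{1}{24067} = \frac{3615}{1471} + \frac{13254}{24067} = \frac{106498839}{35402557} \approx 3.0082$)
$f - \left(-23931 - 10556\right) = \frac{106498839}{35402557} - \left(-23931 - 10556\right) = \frac{106498839}{35402557} - -34487 = \frac{106498839}{35402557} + 34487 = \frac{1221034482098}{35402557}$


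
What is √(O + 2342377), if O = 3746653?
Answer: √6089030 ≈ 2467.6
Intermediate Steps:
√(O + 2342377) = √(3746653 + 2342377) = √6089030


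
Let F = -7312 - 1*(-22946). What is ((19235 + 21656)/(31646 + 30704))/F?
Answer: 40891/974779900 ≈ 4.1949e-5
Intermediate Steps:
F = 15634 (F = -7312 + 22946 = 15634)
((19235 + 21656)/(31646 + 30704))/F = ((19235 + 21656)/(31646 + 30704))/15634 = (40891/62350)*(1/15634) = 40891/974779900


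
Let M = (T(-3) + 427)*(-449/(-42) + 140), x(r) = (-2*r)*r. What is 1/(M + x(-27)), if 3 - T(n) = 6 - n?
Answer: 42/2603273 ≈ 1.6134e-5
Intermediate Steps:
T(n) = -3 + n (T(n) = 3 - (6 - n) = 3 + (-6 + n) = -3 + n)
x(r) = -2*r²
M = 2664509/42 (M = ((-3 - 3) + 427)*(-449/(-42) + 140) = (-6 + 427)*(-449*(-1/42) + 140) = 421*(449/42 + 140) = 421*(6329/42) = 2664509/42 ≈ 63441.)
1/(M + x(-27)) = 1/(2664509/42 - 2*(-27)²) = 1/(2664509/42 - 2*729) = 1/(2664509/42 - 1458) = 1/(2603273/42) = 42/2603273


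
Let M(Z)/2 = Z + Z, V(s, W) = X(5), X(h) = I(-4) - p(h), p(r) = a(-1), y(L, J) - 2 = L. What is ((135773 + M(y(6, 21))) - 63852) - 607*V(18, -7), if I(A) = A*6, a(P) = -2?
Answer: 85307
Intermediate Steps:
y(L, J) = 2 + L
I(A) = 6*A
p(r) = -2
X(h) = -22 (X(h) = 6*(-4) - 1*(-2) = -24 + 2 = -22)
V(s, W) = -22
M(Z) = 4*Z (M(Z) = 2*(Z + Z) = 2*(2*Z) = 4*Z)
((135773 + M(y(6, 21))) - 63852) - 607*V(18, -7) = ((135773 + 4*(2 + 6)) - 63852) - 607*(-22) = ((135773 + 4*8) - 63852) - 1*(-13354) = ((135773 + 32) - 63852) + 13354 = (135805 - 63852) + 13354 = 71953 + 13354 = 85307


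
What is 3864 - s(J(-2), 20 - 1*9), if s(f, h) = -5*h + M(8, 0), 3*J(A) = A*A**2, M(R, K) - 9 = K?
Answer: 3910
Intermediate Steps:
M(R, K) = 9 + K
J(A) = A**3/3 (J(A) = (A*A**2)/3 = A**3/3)
s(f, h) = 9 - 5*h (s(f, h) = -5*h + (9 + 0) = -5*h + 9 = 9 - 5*h)
3864 - s(J(-2), 20 - 1*9) = 3864 - (9 - 5*(20 - 1*9)) = 3864 - (9 - 5*(20 - 9)) = 3864 - (9 - 5*11) = 3864 - (9 - 55) = 3864 - 1*(-46) = 3864 + 46 = 3910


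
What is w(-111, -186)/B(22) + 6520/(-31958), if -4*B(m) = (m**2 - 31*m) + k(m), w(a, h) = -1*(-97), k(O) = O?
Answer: 1406523/703076 ≈ 2.0005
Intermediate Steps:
w(a, h) = 97
B(m) = -m**2/4 + 15*m/2 (B(m) = -((m**2 - 31*m) + m)/4 = -(m**2 - 30*m)/4 = -m**2/4 + 15*m/2)
w(-111, -186)/B(22) + 6520/(-31958) = 97/(((1/4)*22*(30 - 1*22))) + 6520/(-31958) = 97/(((1/4)*22*(30 - 22))) + 6520*(-1/31958) = 97/(((1/4)*22*8)) - 3260/15979 = 97/44 - 3260/15979 = 1406523/703076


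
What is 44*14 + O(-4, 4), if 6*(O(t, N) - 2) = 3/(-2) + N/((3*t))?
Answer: 22237/36 ≈ 617.69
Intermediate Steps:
O(t, N) = 7/4 + N/(18*t) (O(t, N) = 2 + (3/(-2) + N/((3*t)))/6 = 2 + (3*(-1/2) + N*(1/(3*t)))/6 = 2 + (-3/2 + N/(3*t))/6 = 2 + (-1/4 + N/(18*t)) = 7/4 + N/(18*t))
44*14 + O(-4, 4) = 44*14 + (7/4 + (1/18)*4/(-4)) = 616 + (7/4 + (1/18)*4*(-1/4)) = 616 + (7/4 - 1/18) = 616 + 61/36 = 22237/36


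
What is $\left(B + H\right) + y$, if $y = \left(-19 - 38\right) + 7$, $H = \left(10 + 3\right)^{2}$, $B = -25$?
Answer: $94$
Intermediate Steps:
$H = 169$ ($H = 13^{2} = 169$)
$y = -50$ ($y = -57 + 7 = -50$)
$\left(B + H\right) + y = \left(-25 + 169\right) - 50 = 144 - 50 = 94$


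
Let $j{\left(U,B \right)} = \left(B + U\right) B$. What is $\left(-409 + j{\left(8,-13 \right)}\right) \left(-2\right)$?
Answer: $688$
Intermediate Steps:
$j{\left(U,B \right)} = B \left(B + U\right)$
$\left(-409 + j{\left(8,-13 \right)}\right) \left(-2\right) = \left(-409 - 13 \left(-13 + 8\right)\right) \left(-2\right) = \left(-409 - -65\right) \left(-2\right) = \left(-409 + 65\right) \left(-2\right) = \left(-344\right) \left(-2\right) = 688$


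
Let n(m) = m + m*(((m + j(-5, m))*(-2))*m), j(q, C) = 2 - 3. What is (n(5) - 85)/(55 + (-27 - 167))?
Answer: 280/139 ≈ 2.0144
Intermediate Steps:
j(q, C) = -1
n(m) = m + m²*(2 - 2*m) (n(m) = m + m*(((m - 1)*(-2))*m) = m + m*(((-1 + m)*(-2))*m) = m + m*((2 - 2*m)*m) = m + m*(m*(2 - 2*m)) = m + m²*(2 - 2*m))
(n(5) - 85)/(55 + (-27 - 167)) = (5*(1 - 2*5² + 2*5) - 85)/(55 + (-27 - 167)) = (5*(1 - 2*25 + 10) - 85)/(55 - 194) = (5*(1 - 50 + 10) - 85)/(-139) = (5*(-39) - 85)*(-1/139) = (-195 - 85)*(-1/139) = -280*(-1/139) = 280/139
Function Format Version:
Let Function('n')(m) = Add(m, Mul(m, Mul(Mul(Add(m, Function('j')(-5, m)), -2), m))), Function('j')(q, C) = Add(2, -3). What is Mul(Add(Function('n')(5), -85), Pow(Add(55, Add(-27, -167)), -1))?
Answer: Rational(280, 139) ≈ 2.0144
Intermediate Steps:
Function('j')(q, C) = -1
Function('n')(m) = Add(m, Mul(Pow(m, 2), Add(2, Mul(-2, m)))) (Function('n')(m) = Add(m, Mul(m, Mul(Mul(Add(m, -1), -2), m))) = Add(m, Mul(m, Mul(Mul(Add(-1, m), -2), m))) = Add(m, Mul(m, Mul(Add(2, Mul(-2, m)), m))) = Add(m, Mul(m, Mul(m, Add(2, Mul(-2, m))))) = Add(m, Mul(Pow(m, 2), Add(2, Mul(-2, m)))))
Mul(Add(Function('n')(5), -85), Pow(Add(55, Add(-27, -167)), -1)) = Mul(Add(Mul(5, Add(1, Mul(-2, Pow(5, 2)), Mul(2, 5))), -85), Pow(Add(55, Add(-27, -167)), -1)) = Mul(Add(Mul(5, Add(1, Mul(-2, 25), 10)), -85), Pow(Add(55, -194), -1)) = Mul(Add(Mul(5, Add(1, -50, 10)), -85), Pow(-139, -1)) = Mul(Add(Mul(5, -39), -85), Rational(-1, 139)) = Mul(Add(-195, -85), Rational(-1, 139)) = Mul(-280, Rational(-1, 139)) = Rational(280, 139)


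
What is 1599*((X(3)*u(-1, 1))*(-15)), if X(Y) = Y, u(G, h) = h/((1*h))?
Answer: -71955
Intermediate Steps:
u(G, h) = 1 (u(G, h) = h/h = 1)
1599*((X(3)*u(-1, 1))*(-15)) = 1599*((3*1)*(-15)) = 1599*(3*(-15)) = 1599*(-45) = -71955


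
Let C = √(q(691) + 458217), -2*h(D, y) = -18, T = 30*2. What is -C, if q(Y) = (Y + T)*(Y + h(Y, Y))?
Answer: -√983917 ≈ -991.93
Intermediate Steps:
T = 60
h(D, y) = 9 (h(D, y) = -½*(-18) = 9)
q(Y) = (9 + Y)*(60 + Y) (q(Y) = (Y + 60)*(Y + 9) = (60 + Y)*(9 + Y) = (9 + Y)*(60 + Y))
C = √983917 (C = √((540 + 691² + 69*691) + 458217) = √((540 + 477481 + 47679) + 458217) = √(525700 + 458217) = √983917 ≈ 991.93)
-C = -√983917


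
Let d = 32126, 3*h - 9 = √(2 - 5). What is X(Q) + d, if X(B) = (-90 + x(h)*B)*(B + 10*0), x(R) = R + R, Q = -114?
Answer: 120362 + 8664*I*√3 ≈ 1.2036e+5 + 15006.0*I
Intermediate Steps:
h = 3 + I*√3/3 (h = 3 + √(2 - 5)/3 = 3 + √(-3)/3 = 3 + (I*√3)/3 = 3 + I*√3/3 ≈ 3.0 + 0.57735*I)
x(R) = 2*R
X(B) = B*(-90 + B*(6 + 2*I*√3/3)) (X(B) = (-90 + (2*(3 + I*√3/3))*B)*(B + 10*0) = (-90 + (6 + 2*I*√3/3)*B)*(B + 0) = (-90 + B*(6 + 2*I*√3/3))*B = B*(-90 + B*(6 + 2*I*√3/3)))
X(Q) + d = (⅔)*(-114)*(-135 - 114*(9 + I*√3)) + 32126 = (⅔)*(-114)*(-135 + (-1026 - 114*I*√3)) + 32126 = (⅔)*(-114)*(-1161 - 114*I*√3) + 32126 = (88236 + 8664*I*√3) + 32126 = 120362 + 8664*I*√3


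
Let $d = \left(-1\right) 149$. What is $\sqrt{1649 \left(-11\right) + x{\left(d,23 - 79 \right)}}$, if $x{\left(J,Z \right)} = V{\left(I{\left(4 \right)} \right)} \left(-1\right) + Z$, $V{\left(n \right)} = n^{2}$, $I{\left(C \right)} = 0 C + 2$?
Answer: $i \sqrt{18199} \approx 134.9 i$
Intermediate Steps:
$d = -149$
$I{\left(C \right)} = 2$ ($I{\left(C \right)} = 0 + 2 = 2$)
$x{\left(J,Z \right)} = -4 + Z$ ($x{\left(J,Z \right)} = 2^{2} \left(-1\right) + Z = 4 \left(-1\right) + Z = -4 + Z$)
$\sqrt{1649 \left(-11\right) + x{\left(d,23 - 79 \right)}} = \sqrt{1649 \left(-11\right) + \left(-4 + \left(23 - 79\right)\right)} = \sqrt{-18139 + \left(-4 + \left(23 - 79\right)\right)} = \sqrt{-18139 - 60} = \sqrt{-18199} = i \sqrt{18199}$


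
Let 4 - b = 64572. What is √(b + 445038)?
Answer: √380470 ≈ 616.82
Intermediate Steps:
b = -64568 (b = 4 - 1*64572 = 4 - 64572 = -64568)
√(b + 445038) = √(-64568 + 445038) = √380470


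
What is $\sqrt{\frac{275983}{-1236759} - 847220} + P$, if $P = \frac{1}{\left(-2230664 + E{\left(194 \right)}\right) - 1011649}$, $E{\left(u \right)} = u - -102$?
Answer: $- \frac{1}{3242017} + \frac{i \sqrt{1295885029342363917}}{1236759} \approx -3.0845 \cdot 10^{-7} + 920.45 i$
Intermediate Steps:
$E{\left(u \right)} = 102 + u$ ($E{\left(u \right)} = u + 102 = 102 + u$)
$P = - \frac{1}{3242017}$ ($P = \frac{1}{\left(-2230664 + \left(102 + 194\right)\right) - 1011649} = \frac{1}{\left(-2230664 + 296\right) - 1011649} = \frac{1}{-2230368 - 1011649} = \frac{1}{-3242017} = - \frac{1}{3242017} \approx -3.0845 \cdot 10^{-7}$)
$\sqrt{\frac{275983}{-1236759} - 847220} + P = \sqrt{\frac{275983}{-1236759} - 847220} - \frac{1}{3242017} = \sqrt{275983 \left(- \frac{1}{1236759}\right) - 847220} - \frac{1}{3242017} = \sqrt{- \frac{275983}{1236759} - 847220} - \frac{1}{3242017} = \sqrt{- \frac{1047807235963}{1236759}} - \frac{1}{3242017} = \frac{i \sqrt{1295885029342363917}}{1236759} - \frac{1}{3242017} = - \frac{1}{3242017} + \frac{i \sqrt{1295885029342363917}}{1236759}$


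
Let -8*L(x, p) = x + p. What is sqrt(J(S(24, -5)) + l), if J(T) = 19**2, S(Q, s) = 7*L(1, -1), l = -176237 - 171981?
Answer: I*sqrt(347857) ≈ 589.79*I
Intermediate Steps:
l = -348218
L(x, p) = -p/8 - x/8 (L(x, p) = -(x + p)/8 = -(p + x)/8 = -p/8 - x/8)
S(Q, s) = 0 (S(Q, s) = 7*(-1/8*(-1) - 1/8*1) = 7*(1/8 - 1/8) = 7*0 = 0)
J(T) = 361
sqrt(J(S(24, -5)) + l) = sqrt(361 - 348218) = sqrt(-347857) = I*sqrt(347857)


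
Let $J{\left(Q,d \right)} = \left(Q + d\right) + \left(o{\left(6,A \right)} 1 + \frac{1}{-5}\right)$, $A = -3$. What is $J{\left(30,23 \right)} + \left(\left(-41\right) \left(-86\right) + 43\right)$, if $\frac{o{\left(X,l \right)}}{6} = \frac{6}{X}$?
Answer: $\frac{18139}{5} \approx 3627.8$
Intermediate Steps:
$o{\left(X,l \right)} = \frac{36}{X}$ ($o{\left(X,l \right)} = 6 \frac{6}{X} = \frac{36}{X}$)
$J{\left(Q,d \right)} = \frac{29}{5} + Q + d$ ($J{\left(Q,d \right)} = \left(Q + d\right) + \left(\frac{36}{6} \cdot 1 + \frac{1}{-5}\right) = \left(Q + d\right) - \left(\frac{1}{5} - 36 \cdot \frac{1}{6} \cdot 1\right) = \left(Q + d\right) + \left(6 \cdot 1 - \frac{1}{5}\right) = \left(Q + d\right) + \left(6 - \frac{1}{5}\right) = \left(Q + d\right) + \frac{29}{5} = \frac{29}{5} + Q + d$)
$J{\left(30,23 \right)} + \left(\left(-41\right) \left(-86\right) + 43\right) = \left(\frac{29}{5} + 30 + 23\right) + \left(\left(-41\right) \left(-86\right) + 43\right) = \frac{294}{5} + \left(3526 + 43\right) = \frac{294}{5} + 3569 = \frac{18139}{5}$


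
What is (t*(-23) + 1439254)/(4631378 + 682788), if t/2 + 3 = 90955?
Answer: -1372269/2657083 ≈ -0.51646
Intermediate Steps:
t = 181904 (t = -6 + 2*90955 = -6 + 181910 = 181904)
(t*(-23) + 1439254)/(4631378 + 682788) = (181904*(-23) + 1439254)/(4631378 + 682788) = (-4183792 + 1439254)/5314166 = -2744538*1/5314166 = -1372269/2657083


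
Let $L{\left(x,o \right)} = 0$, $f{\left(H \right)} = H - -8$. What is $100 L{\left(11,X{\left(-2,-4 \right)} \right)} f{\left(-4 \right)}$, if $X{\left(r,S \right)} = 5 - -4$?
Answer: $0$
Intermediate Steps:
$f{\left(H \right)} = 8 + H$ ($f{\left(H \right)} = H + 8 = 8 + H$)
$X{\left(r,S \right)} = 9$ ($X{\left(r,S \right)} = 5 + 4 = 9$)
$100 L{\left(11,X{\left(-2,-4 \right)} \right)} f{\left(-4 \right)} = 100 \cdot 0 \left(8 - 4\right) = 0 \cdot 4 = 0$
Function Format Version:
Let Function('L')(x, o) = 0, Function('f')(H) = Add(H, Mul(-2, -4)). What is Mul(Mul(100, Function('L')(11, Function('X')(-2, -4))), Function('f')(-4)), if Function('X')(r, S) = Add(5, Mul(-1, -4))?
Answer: 0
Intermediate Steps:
Function('f')(H) = Add(8, H) (Function('f')(H) = Add(H, 8) = Add(8, H))
Function('X')(r, S) = 9 (Function('X')(r, S) = Add(5, 4) = 9)
Mul(Mul(100, Function('L')(11, Function('X')(-2, -4))), Function('f')(-4)) = Mul(Mul(100, 0), Add(8, -4)) = Mul(0, 4) = 0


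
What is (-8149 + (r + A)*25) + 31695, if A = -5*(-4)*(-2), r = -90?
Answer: 20296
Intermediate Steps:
A = -40 (A = 20*(-2) = -40)
(-8149 + (r + A)*25) + 31695 = (-8149 + (-90 - 40)*25) + 31695 = (-8149 - 130*25) + 31695 = (-8149 - 3250) + 31695 = -11399 + 31695 = 20296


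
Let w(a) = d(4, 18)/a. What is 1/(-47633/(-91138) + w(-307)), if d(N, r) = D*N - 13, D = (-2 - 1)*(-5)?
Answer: 27979366/10339845 ≈ 2.7060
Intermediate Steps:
D = 15 (D = -3*(-5) = 15)
d(N, r) = -13 + 15*N (d(N, r) = 15*N - 13 = -13 + 15*N)
w(a) = 47/a (w(a) = (-13 + 15*4)/a = (-13 + 60)/a = 47/a)
1/(-47633/(-91138) + w(-307)) = 1/(-47633/(-91138) + 47/(-307)) = 1/(-47633*(-1/91138) + 47*(-1/307)) = 1/(47633/91138 - 47/307) = 1/(10339845/27979366) = 27979366/10339845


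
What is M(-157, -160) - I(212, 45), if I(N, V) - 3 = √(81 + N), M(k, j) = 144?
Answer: 141 - √293 ≈ 123.88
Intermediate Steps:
I(N, V) = 3 + √(81 + N)
M(-157, -160) - I(212, 45) = 144 - (3 + √(81 + 212)) = 144 - (3 + √293) = 144 + (-3 - √293) = 141 - √293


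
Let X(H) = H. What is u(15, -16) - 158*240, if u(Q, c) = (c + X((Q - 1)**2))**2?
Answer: -5520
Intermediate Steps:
u(Q, c) = (c + (-1 + Q)**2)**2 (u(Q, c) = (c + (Q - 1)**2)**2 = (c + (-1 + Q)**2)**2)
u(15, -16) - 158*240 = (-16 + (-1 + 15)**2)**2 - 158*240 = (-16 + 14**2)**2 - 37920 = (-16 + 196)**2 - 37920 = 180**2 - 37920 = 32400 - 37920 = -5520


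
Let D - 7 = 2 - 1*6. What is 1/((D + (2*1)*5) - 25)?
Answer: -1/12 ≈ -0.083333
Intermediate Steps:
D = 3 (D = 7 + (2 - 1*6) = 7 + (2 - 6) = 7 - 4 = 3)
1/((D + (2*1)*5) - 25) = 1/((3 + (2*1)*5) - 25) = 1/((3 + 2*5) - 25) = 1/((3 + 10) - 25) = 1/(13 - 25) = 1/(-12) = -1/12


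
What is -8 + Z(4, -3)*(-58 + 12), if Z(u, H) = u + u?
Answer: -376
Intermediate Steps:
Z(u, H) = 2*u
-8 + Z(4, -3)*(-58 + 12) = -8 + (2*4)*(-58 + 12) = -8 + 8*(-46) = -8 - 368 = -376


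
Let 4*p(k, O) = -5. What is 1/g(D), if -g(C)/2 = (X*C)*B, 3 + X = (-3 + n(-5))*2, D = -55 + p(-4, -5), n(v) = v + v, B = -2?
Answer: 1/6525 ≈ 0.00015326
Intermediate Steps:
p(k, O) = -5/4 (p(k, O) = (1/4)*(-5) = -5/4)
n(v) = 2*v
D = -225/4 (D = -55 - 5/4 = -225/4 ≈ -56.250)
X = -29 (X = -3 + (-3 + 2*(-5))*2 = -3 + (-3 - 10)*2 = -3 - 13*2 = -3 - 26 = -29)
g(C) = -116*C (g(C) = -2*(-29*C)*(-2) = -116*C)
1/g(D) = 1/(-116*(-225/4)) = 1/6525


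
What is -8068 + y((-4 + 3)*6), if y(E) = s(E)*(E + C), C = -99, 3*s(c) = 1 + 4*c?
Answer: -7263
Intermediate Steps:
s(c) = 1/3 + 4*c/3 (s(c) = (1 + 4*c)/3 = 1/3 + 4*c/3)
y(E) = (-99 + E)*(1/3 + 4*E/3) (y(E) = (1/3 + 4*E/3)*(E - 99) = (1/3 + 4*E/3)*(-99 + E) = (-99 + E)*(1/3 + 4*E/3))
-8068 + y((-4 + 3)*6) = -8068 + (1 + 4*((-4 + 3)*6))*(-99 + (-4 + 3)*6)/3 = -8068 + (1 + 4*(-1*6))*(-99 - 1*6)/3 = -8068 + (1 + 4*(-6))*(-99 - 6)/3 = -8068 + (1/3)*(1 - 24)*(-105) = -8068 + (1/3)*(-23)*(-105) = -8068 + 805 = -7263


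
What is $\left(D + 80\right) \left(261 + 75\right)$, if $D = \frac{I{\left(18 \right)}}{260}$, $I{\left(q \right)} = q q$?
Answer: $\frac{1774416}{65} \approx 27299.0$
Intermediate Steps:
$I{\left(q \right)} = q^{2}$
$D = \frac{81}{65}$ ($D = \frac{18^{2}}{260} = 324 \cdot \frac{1}{260} = \frac{81}{65} \approx 1.2462$)
$\left(D + 80\right) \left(261 + 75\right) = \left(\frac{81}{65} + 80\right) \left(261 + 75\right) = \frac{5281}{65} \cdot 336 = \frac{1774416}{65}$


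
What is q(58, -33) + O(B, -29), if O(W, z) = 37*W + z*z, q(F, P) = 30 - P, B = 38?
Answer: 2310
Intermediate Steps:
O(W, z) = z**2 + 37*W (O(W, z) = 37*W + z**2 = z**2 + 37*W)
q(58, -33) + O(B, -29) = (30 - 1*(-33)) + ((-29)**2 + 37*38) = (30 + 33) + (841 + 1406) = 63 + 2247 = 2310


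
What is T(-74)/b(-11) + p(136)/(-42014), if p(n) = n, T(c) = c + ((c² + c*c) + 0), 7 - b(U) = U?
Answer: 38085487/63021 ≈ 604.33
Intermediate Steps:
b(U) = 7 - U
T(c) = c + 2*c² (T(c) = c + ((c² + c²) + 0) = c + (2*c² + 0) = c + 2*c²)
T(-74)/b(-11) + p(136)/(-42014) = (-74*(1 + 2*(-74)))/(7 - 1*(-11)) + 136/(-42014) = (-74*(1 - 148))/(7 + 11) + 136*(-1/42014) = -74*(-147)/18 - 68/21007 = 10878*(1/18) - 68/21007 = 1813/3 - 68/21007 = 38085487/63021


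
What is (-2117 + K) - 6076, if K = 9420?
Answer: 1227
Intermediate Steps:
(-2117 + K) - 6076 = (-2117 + 9420) - 6076 = 7303 - 6076 = 1227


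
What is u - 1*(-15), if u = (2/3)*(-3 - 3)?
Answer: 11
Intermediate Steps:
u = -4 (u = (2*(⅓))*(-6) = (⅔)*(-6) = -4)
u - 1*(-15) = -4 - 1*(-15) = -4 + 15 = 11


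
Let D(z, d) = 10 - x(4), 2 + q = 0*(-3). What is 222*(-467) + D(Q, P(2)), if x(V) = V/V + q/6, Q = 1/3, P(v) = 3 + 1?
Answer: -310994/3 ≈ -1.0366e+5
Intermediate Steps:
P(v) = 4
q = -2 (q = -2 + 0*(-3) = -2 + 0 = -2)
Q = ⅓ ≈ 0.33333
x(V) = ⅔ (x(V) = V/V - 2/6 = 1 - 2*⅙ = 1 - ⅓ = ⅔)
D(z, d) = 28/3 (D(z, d) = 10 - 1*⅔ = 10 - ⅔ = 28/3)
222*(-467) + D(Q, P(2)) = 222*(-467) + 28/3 = -103674 + 28/3 = -310994/3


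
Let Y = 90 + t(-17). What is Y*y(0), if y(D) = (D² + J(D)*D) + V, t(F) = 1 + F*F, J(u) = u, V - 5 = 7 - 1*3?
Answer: 3420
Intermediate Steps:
V = 9 (V = 5 + (7 - 1*3) = 5 + (7 - 3) = 5 + 4 = 9)
t(F) = 1 + F²
y(D) = 9 + 2*D² (y(D) = (D² + D*D) + 9 = (D² + D²) + 9 = 2*D² + 9 = 9 + 2*D²)
Y = 380 (Y = 90 + (1 + (-17)²) = 90 + (1 + 289) = 90 + 290 = 380)
Y*y(0) = 380*(9 + 2*0²) = 380*(9 + 2*0) = 380*(9 + 0) = 380*9 = 3420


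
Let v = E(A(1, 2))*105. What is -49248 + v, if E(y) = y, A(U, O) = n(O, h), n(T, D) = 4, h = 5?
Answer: -48828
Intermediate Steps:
A(U, O) = 4
v = 420 (v = 4*105 = 420)
-49248 + v = -49248 + 420 = -48828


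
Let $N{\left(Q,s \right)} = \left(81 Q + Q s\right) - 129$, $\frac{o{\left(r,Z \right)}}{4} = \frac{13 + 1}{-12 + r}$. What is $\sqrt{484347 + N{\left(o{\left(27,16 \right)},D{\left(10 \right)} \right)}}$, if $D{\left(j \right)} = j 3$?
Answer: $\frac{\sqrt{12115810}}{5} \approx 696.16$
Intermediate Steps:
$D{\left(j \right)} = 3 j$
$o{\left(r,Z \right)} = \frac{56}{-12 + r}$ ($o{\left(r,Z \right)} = 4 \frac{13 + 1}{-12 + r} = 4 \frac{14}{-12 + r} = \frac{56}{-12 + r}$)
$N{\left(Q,s \right)} = -129 + 81 Q + Q s$
$\sqrt{484347 + N{\left(o{\left(27,16 \right)},D{\left(10 \right)} \right)}} = \sqrt{484347 + \left(-129 + 81 \frac{56}{-12 + 27} + \frac{56}{-12 + 27} \cdot 3 \cdot 10\right)} = \sqrt{484347 + \left(-129 + 81 \cdot \frac{56}{15} + \frac{56}{15} \cdot 30\right)} = \sqrt{484347 + \left(-129 + \frac{1512}{5} + 112\right)} = \sqrt{484347 + \frac{1427}{5}} = \sqrt{\frac{2423162}{5}} = \frac{\sqrt{12115810}}{5}$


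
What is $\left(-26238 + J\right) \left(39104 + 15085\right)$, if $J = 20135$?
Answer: $-330715467$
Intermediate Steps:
$\left(-26238 + J\right) \left(39104 + 15085\right) = \left(-26238 + 20135\right) \left(39104 + 15085\right) = \left(-6103\right) 54189 = -330715467$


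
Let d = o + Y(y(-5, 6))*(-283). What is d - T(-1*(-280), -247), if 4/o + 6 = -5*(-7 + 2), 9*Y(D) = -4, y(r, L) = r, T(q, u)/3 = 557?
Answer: -264197/171 ≈ -1545.0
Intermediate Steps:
T(q, u) = 1671 (T(q, u) = 3*557 = 1671)
Y(D) = -4/9 (Y(D) = (1/9)*(-4) = -4/9)
o = 4/19 (o = 4/(-6 - 5*(-7 + 2)) = 4/(-6 - 5*(-5)) = 4/(-6 + 25) = 4/19 ≈ 0.21053)
d = 21544/171 (d = 4/19 - 4/9*(-283) = 4/19 + 1132/9 = 21544/171 ≈ 125.99)
d - T(-1*(-280), -247) = 21544/171 - 1*1671 = 21544/171 - 1671 = -264197/171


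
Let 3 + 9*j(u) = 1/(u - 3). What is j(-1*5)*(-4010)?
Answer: 50125/36 ≈ 1392.4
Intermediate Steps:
j(u) = -⅓ + 1/(9*(-3 + u)) (j(u) = -⅓ + 1/(9*(u - 3)) = -⅓ + 1/(9*(-3 + u)))
j(-1*5)*(-4010) = ((10 - (-3)*5)/(9*(-3 - 1*5)))*(-4010) = ((10 - 3*(-5))/(9*(-3 - 5)))*(-4010) = ((⅑)*(10 + 15)/(-8))*(-4010) = ((⅑)*(-⅛)*25)*(-4010) = -25/72*(-4010) = 50125/36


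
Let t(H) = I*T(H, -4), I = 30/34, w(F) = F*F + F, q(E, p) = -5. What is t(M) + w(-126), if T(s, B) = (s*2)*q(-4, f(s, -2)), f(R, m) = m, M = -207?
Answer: 298800/17 ≈ 17576.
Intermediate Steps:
w(F) = F + F² (w(F) = F² + F = F + F²)
I = 15/17 (I = 30*(1/34) = 15/17 ≈ 0.88235)
T(s, B) = -10*s (T(s, B) = (s*2)*(-5) = (2*s)*(-5) = -10*s)
t(H) = -150*H/17 (t(H) = 15*(-10*H)/17 = -150*H/17)
t(M) + w(-126) = -150/17*(-207) - 126*(1 - 126) = 31050/17 - 126*(-125) = 31050/17 + 15750 = 298800/17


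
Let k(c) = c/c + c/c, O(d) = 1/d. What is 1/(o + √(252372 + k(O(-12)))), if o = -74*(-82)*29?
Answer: 87986/15482946205 - √252374/30965892410 ≈ 5.6665e-6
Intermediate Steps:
k(c) = 2 (k(c) = 1 + 1 = 2)
o = 175972 (o = 6068*29 = 175972)
1/(o + √(252372 + k(O(-12)))) = 1/(175972 + √(252372 + 2)) = 1/(175972 + √252374)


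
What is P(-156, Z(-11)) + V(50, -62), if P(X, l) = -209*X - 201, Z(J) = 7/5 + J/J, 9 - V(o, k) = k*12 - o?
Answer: 33206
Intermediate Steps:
V(o, k) = 9 + o - 12*k (V(o, k) = 9 - (k*12 - o) = 9 - (12*k - o) = 9 - (-o + 12*k) = 9 + (o - 12*k) = 9 + o - 12*k)
Z(J) = 12/5 (Z(J) = 7*(1/5) + 1 = 7/5 + 1 = 12/5)
P(X, l) = -201 - 209*X
P(-156, Z(-11)) + V(50, -62) = (-201 - 209*(-156)) + (9 + 50 - 12*(-62)) = (-201 + 32604) + (9 + 50 + 744) = 32403 + 803 = 33206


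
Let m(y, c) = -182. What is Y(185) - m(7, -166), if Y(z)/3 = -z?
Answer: -373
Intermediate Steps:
Y(z) = -3*z (Y(z) = 3*(-z) = -3*z)
Y(185) - m(7, -166) = -3*185 - 1*(-182) = -555 + 182 = -373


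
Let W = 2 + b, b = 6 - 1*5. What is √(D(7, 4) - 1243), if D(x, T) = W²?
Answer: I*√1234 ≈ 35.128*I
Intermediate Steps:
b = 1 (b = 6 - 5 = 1)
W = 3 (W = 2 + 1 = 3)
D(x, T) = 9 (D(x, T) = 3² = 9)
√(D(7, 4) - 1243) = √(9 - 1243) = √(-1234) = I*√1234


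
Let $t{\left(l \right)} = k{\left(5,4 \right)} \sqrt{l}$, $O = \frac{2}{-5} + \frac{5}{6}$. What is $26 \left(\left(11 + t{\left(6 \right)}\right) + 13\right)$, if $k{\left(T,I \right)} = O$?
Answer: $624 + \frac{169 \sqrt{6}}{15} \approx 651.6$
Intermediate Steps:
$O = \frac{13}{30}$ ($O = 2 \left(- \frac{1}{5}\right) + 5 \cdot \frac{1}{6} = - \frac{2}{5} + \frac{5}{6} = \frac{13}{30} \approx 0.43333$)
$k{\left(T,I \right)} = \frac{13}{30}$
$t{\left(l \right)} = \frac{13 \sqrt{l}}{30}$
$26 \left(\left(11 + t{\left(6 \right)}\right) + 13\right) = 26 \left(\left(11 + \frac{13 \sqrt{6}}{30}\right) + 13\right) = 26 \left(24 + \frac{13 \sqrt{6}}{30}\right) = 624 + \frac{169 \sqrt{6}}{15}$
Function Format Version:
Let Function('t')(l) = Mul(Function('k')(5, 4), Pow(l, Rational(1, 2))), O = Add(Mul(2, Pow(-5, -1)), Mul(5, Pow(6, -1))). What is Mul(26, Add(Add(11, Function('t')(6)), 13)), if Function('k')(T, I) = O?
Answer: Add(624, Mul(Rational(169, 15), Pow(6, Rational(1, 2)))) ≈ 651.60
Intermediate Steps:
O = Rational(13, 30) (O = Add(Mul(2, Rational(-1, 5)), Mul(5, Rational(1, 6))) = Add(Rational(-2, 5), Rational(5, 6)) = Rational(13, 30) ≈ 0.43333)
Function('k')(T, I) = Rational(13, 30)
Function('t')(l) = Mul(Rational(13, 30), Pow(l, Rational(1, 2)))
Mul(26, Add(Add(11, Function('t')(6)), 13)) = Mul(26, Add(Add(11, Mul(Rational(13, 30), Pow(6, Rational(1, 2)))), 13)) = Mul(26, Add(24, Mul(Rational(13, 30), Pow(6, Rational(1, 2))))) = Add(624, Mul(Rational(169, 15), Pow(6, Rational(1, 2))))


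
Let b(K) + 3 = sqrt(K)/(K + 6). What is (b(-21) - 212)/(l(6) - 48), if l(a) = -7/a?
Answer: 258/59 + 2*I*sqrt(21)/1475 ≈ 4.3729 + 0.0062137*I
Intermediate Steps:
b(K) = -3 + sqrt(K)/(6 + K) (b(K) = -3 + sqrt(K)/(K + 6) = -3 + sqrt(K)/(6 + K))
(b(-21) - 212)/(l(6) - 48) = ((-18 + sqrt(-21) - 3*(-21))/(6 - 21) - 212)/(-7/6 - 48) = ((-18 + I*sqrt(21) + 63)/(-15) - 212)/(-7*1/6 - 48) = (-(45 + I*sqrt(21))/15 - 212)/(-7/6 - 48) = ((-3 - I*sqrt(21)/15) - 212)/(-295/6) = (-215 - I*sqrt(21)/15)*(-6/295) = 258/59 + 2*I*sqrt(21)/1475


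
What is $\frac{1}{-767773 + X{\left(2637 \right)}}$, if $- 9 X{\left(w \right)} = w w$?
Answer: $- \frac{1}{1540414} \approx -6.4918 \cdot 10^{-7}$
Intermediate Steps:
$X{\left(w \right)} = - \frac{w^{2}}{9}$ ($X{\left(w \right)} = - \frac{w w}{9} = - \frac{w^{2}}{9}$)
$\frac{1}{-767773 + X{\left(2637 \right)}} = \frac{1}{-767773 - \frac{2637^{2}}{9}} = \frac{1}{-767773 - 772641} = \frac{1}{-1540414} = - \frac{1}{1540414}$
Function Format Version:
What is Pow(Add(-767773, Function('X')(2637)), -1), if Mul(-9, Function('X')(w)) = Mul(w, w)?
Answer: Rational(-1, 1540414) ≈ -6.4918e-7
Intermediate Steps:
Function('X')(w) = Mul(Rational(-1, 9), Pow(w, 2)) (Function('X')(w) = Mul(Rational(-1, 9), Mul(w, w)) = Mul(Rational(-1, 9), Pow(w, 2)))
Pow(Add(-767773, Function('X')(2637)), -1) = Pow(Add(-767773, Mul(Rational(-1, 9), Pow(2637, 2))), -1) = Pow(Add(-767773, Mul(Rational(-1, 9), 6953769)), -1) = Pow(Add(-767773, -772641), -1) = Pow(-1540414, -1) = Rational(-1, 1540414)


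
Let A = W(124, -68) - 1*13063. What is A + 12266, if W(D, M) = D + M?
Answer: -741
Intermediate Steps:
A = -13007 (A = (124 - 68) - 1*13063 = 56 - 13063 = -13007)
A + 12266 = -13007 + 12266 = -741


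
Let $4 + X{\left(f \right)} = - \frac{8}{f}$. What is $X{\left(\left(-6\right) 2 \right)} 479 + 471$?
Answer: $- \frac{3377}{3} \approx -1125.7$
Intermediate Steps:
$X{\left(f \right)} = -4 - \frac{8}{f}$
$X{\left(\left(-6\right) 2 \right)} 479 + 471 = \left(-4 - \frac{8}{\left(-6\right) 2}\right) 479 + 471 = \left(-4 - \frac{8}{-12}\right) 479 + 471 = \left(-4 - - \frac{2}{3}\right) 479 + 471 = \left(-4 + \frac{2}{3}\right) 479 + 471 = \left(- \frac{10}{3}\right) 479 + 471 = - \frac{4790}{3} + 471 = - \frac{3377}{3}$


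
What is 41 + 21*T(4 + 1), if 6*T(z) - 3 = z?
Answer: 69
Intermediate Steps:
T(z) = ½ + z/6
41 + 21*T(4 + 1) = 41 + 21*(½ + (4 + 1)/6) = 41 + 21*(½ + (⅙)*5) = 41 + 21*(½ + ⅚) = 41 + 21*(4/3) = 41 + 28 = 69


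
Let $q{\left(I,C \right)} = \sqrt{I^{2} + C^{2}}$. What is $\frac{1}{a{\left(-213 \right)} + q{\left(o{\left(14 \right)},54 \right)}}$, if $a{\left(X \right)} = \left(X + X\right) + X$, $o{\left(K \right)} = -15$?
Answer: $- \frac{71}{45020} - \frac{\sqrt{349}}{135060} \approx -0.0017154$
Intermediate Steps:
$a{\left(X \right)} = 3 X$ ($a{\left(X \right)} = 2 X + X = 3 X$)
$q{\left(I,C \right)} = \sqrt{C^{2} + I^{2}}$
$\frac{1}{a{\left(-213 \right)} + q{\left(o{\left(14 \right)},54 \right)}} = \frac{1}{3 \left(-213\right) + \sqrt{54^{2} + \left(-15\right)^{2}}} = \frac{1}{-639 + \sqrt{2916 + 225}} = \frac{1}{-639 + \sqrt{3141}} = \frac{1}{-639 + 3 \sqrt{349}}$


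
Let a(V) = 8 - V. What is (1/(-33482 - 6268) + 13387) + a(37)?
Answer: 530980499/39750 ≈ 13358.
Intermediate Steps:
(1/(-33482 - 6268) + 13387) + a(37) = (1/(-33482 - 6268) + 13387) + (8 - 1*37) = (1/(-39750) + 13387) + (8 - 37) = (-1/39750 + 13387) - 29 = 532133249/39750 - 29 = 530980499/39750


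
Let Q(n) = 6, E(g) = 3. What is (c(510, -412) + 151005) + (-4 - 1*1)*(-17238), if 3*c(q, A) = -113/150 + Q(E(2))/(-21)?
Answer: 747163159/3150 ≈ 2.3719e+5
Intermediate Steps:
c(q, A) = -1091/3150 (c(q, A) = (-113/150 + 6/(-21))/3 = (-113*1/150 + 6*(-1/21))/3 = (-113/150 - 2/7)/3 = (⅓)*(-1091/1050) = -1091/3150)
(c(510, -412) + 151005) + (-4 - 1*1)*(-17238) = (-1091/3150 + 151005) + (-4 - 1*1)*(-17238) = 475664659/3150 + (-4 - 1)*(-17238) = 475664659/3150 - 5*(-17238) = 475664659/3150 + 86190 = 747163159/3150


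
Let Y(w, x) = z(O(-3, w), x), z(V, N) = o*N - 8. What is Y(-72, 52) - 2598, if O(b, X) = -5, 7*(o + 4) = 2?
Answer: -19594/7 ≈ -2799.1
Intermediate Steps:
o = -26/7 (o = -4 + (⅐)*2 = -4 + 2/7 = -26/7 ≈ -3.7143)
z(V, N) = -8 - 26*N/7 (z(V, N) = -26*N/7 - 8 = -8 - 26*N/7)
Y(w, x) = -8 - 26*x/7
Y(-72, 52) - 2598 = (-8 - 26/7*52) - 2598 = (-8 - 1352/7) - 2598 = -1408/7 - 2598 = -19594/7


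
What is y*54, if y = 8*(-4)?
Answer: -1728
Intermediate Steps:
y = -32
y*54 = -32*54 = -1728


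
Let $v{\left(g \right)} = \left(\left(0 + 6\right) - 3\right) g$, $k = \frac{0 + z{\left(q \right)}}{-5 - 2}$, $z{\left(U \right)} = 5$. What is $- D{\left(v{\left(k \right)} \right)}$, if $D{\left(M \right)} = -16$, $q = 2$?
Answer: $16$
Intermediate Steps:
$k = - \frac{5}{7}$ ($k = \frac{0 + 5}{-5 - 2} = \frac{5}{-7} = 5 \left(- \frac{1}{7}\right) = - \frac{5}{7} \approx -0.71429$)
$v{\left(g \right)} = 3 g$ ($v{\left(g \right)} = \left(6 - 3\right) g = 3 g$)
$- D{\left(v{\left(k \right)} \right)} = \left(-1\right) \left(-16\right) = 16$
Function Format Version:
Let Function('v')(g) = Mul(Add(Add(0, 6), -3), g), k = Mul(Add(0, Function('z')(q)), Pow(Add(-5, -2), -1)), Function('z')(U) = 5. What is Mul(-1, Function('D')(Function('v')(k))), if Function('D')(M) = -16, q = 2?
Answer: 16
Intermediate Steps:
k = Rational(-5, 7) (k = Mul(Add(0, 5), Pow(Add(-5, -2), -1)) = Mul(5, Pow(-7, -1)) = Mul(5, Rational(-1, 7)) = Rational(-5, 7) ≈ -0.71429)
Function('v')(g) = Mul(3, g) (Function('v')(g) = Mul(Add(6, -3), g) = Mul(3, g))
Mul(-1, Function('D')(Function('v')(k))) = Mul(-1, -16) = 16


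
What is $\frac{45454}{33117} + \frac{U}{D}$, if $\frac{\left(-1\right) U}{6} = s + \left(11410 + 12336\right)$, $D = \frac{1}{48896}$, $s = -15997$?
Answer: $- \frac{75287214909554}{33117} \approx -2.2734 \cdot 10^{9}$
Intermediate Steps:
$D = \frac{1}{48896} \approx 2.0452 \cdot 10^{-5}$
$U = -46494$ ($U = - 6 \left(-15997 + \left(11410 + 12336\right)\right) = - 6 \left(-15997 + 23746\right) = \left(-6\right) 7749 = -46494$)
$\frac{45454}{33117} + \frac{U}{D} = \frac{45454}{33117} - 46494 \frac{1}{\frac{1}{48896}} = 45454 \cdot \frac{1}{33117} - 2273370624 = \frac{45454}{33117} - 2273370624 = - \frac{75287214909554}{33117}$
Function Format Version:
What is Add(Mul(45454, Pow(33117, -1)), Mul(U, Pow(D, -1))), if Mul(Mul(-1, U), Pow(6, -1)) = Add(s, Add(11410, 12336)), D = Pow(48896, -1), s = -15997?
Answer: Rational(-75287214909554, 33117) ≈ -2.2734e+9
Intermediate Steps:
D = Rational(1, 48896) ≈ 2.0452e-5
U = -46494 (U = Mul(-6, Add(-15997, Add(11410, 12336))) = Mul(-6, Add(-15997, 23746)) = Mul(-6, 7749) = -46494)
Add(Mul(45454, Pow(33117, -1)), Mul(U, Pow(D, -1))) = Add(Mul(45454, Pow(33117, -1)), Mul(-46494, Pow(Rational(1, 48896), -1))) = Add(Mul(45454, Rational(1, 33117)), Mul(-46494, 48896)) = Add(Rational(45454, 33117), -2273370624) = Rational(-75287214909554, 33117)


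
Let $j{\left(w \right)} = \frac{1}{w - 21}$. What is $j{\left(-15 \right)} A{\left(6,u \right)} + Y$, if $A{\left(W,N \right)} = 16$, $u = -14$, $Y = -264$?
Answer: $- \frac{2380}{9} \approx -264.44$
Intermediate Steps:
$j{\left(w \right)} = \frac{1}{-21 + w}$
$j{\left(-15 \right)} A{\left(6,u \right)} + Y = \frac{1}{-21 - 15} \cdot 16 - 264 = \frac{1}{-36} \cdot 16 - 264 = \left(- \frac{1}{36}\right) 16 - 264 = - \frac{4}{9} - 264 = - \frac{2380}{9}$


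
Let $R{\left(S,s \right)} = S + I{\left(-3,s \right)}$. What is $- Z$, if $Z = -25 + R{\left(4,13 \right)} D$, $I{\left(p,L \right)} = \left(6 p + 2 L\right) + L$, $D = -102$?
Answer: $2575$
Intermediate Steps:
$I{\left(p,L \right)} = 3 L + 6 p$ ($I{\left(p,L \right)} = \left(2 L + 6 p\right) + L = 3 L + 6 p$)
$R{\left(S,s \right)} = -18 + S + 3 s$ ($R{\left(S,s \right)} = S + \left(3 s + 6 \left(-3\right)\right) = S + \left(3 s - 18\right) = S + \left(-18 + 3 s\right) = -18 + S + 3 s$)
$Z = -2575$ ($Z = -25 + \left(-18 + 4 + 3 \cdot 13\right) \left(-102\right) = -25 + \left(-18 + 4 + 39\right) \left(-102\right) = -25 + 25 \left(-102\right) = -25 - 2550 = -2575$)
$- Z = \left(-1\right) \left(-2575\right) = 2575$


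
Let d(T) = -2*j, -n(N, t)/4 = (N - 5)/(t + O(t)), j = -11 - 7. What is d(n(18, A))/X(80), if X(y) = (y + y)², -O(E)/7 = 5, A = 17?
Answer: 9/6400 ≈ 0.0014063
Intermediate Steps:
O(E) = -35 (O(E) = -7*5 = -35)
X(y) = 4*y² (X(y) = (2*y)² = 4*y²)
j = -18
n(N, t) = -4*(-5 + N)/(-35 + t) (n(N, t) = -4*(N - 5)/(t - 35) = -4*(-5 + N)/(-35 + t))
d(T) = 36 (d(T) = -2*(-18) = 36)
d(n(18, A))/X(80) = 36/((4*80²)) = 36/((4*6400)) = 36/25600 = 36*(1/25600) = 9/6400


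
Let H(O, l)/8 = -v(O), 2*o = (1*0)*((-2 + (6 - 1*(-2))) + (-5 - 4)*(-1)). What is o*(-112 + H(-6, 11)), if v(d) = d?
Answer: 0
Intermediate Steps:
o = 0 (o = ((1*0)*((-2 + (6 - 1*(-2))) + (-5 - 4)*(-1)))/2 = (0*((-2 + (6 + 2)) - 9*(-1)))/2 = (0*((-2 + 8) + 9))/2 = (0*(6 + 9))/2 = (0*15)/2 = (½)*0 = 0)
H(O, l) = -8*O (H(O, l) = 8*(-O) = -8*O)
o*(-112 + H(-6, 11)) = 0*(-112 - 8*(-6)) = 0*(-112 + 48) = 0*(-64) = 0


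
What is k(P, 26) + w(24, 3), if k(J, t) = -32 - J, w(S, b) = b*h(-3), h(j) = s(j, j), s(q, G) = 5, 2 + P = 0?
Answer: -15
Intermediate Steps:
P = -2 (P = -2 + 0 = -2)
h(j) = 5
w(S, b) = 5*b (w(S, b) = b*5 = 5*b)
k(P, 26) + w(24, 3) = (-32 - 1*(-2)) + 5*3 = (-32 + 2) + 15 = -30 + 15 = -15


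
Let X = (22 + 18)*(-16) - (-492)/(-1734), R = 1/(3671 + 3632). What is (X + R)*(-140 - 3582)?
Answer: 5029767268514/2110567 ≈ 2.3831e+6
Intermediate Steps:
R = 1/7303 ≈ 0.00013693
X = -185042/289 (X = 40*(-16) - (-492)*(-1)/1734 = -640 - 1*82/289 = -640 - 82/289 = -185042/289 ≈ -640.28)
(X + R)*(-140 - 3582) = (-185042/289 + 1/7303)*(-140 - 3582) = -1351361437/2110567*(-3722) = 5029767268514/2110567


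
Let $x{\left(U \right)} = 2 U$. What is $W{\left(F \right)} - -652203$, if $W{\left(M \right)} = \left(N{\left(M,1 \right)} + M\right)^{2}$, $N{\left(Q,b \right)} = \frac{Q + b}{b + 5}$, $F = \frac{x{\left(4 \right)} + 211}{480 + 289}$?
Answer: $\frac{3471188089348}{5322249} \approx 6.522 \cdot 10^{5}$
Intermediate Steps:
$F = \frac{219}{769}$ ($F = \frac{2 \cdot 4 + 211}{480 + 289} = \frac{8 + 211}{769} = 219 \cdot \frac{1}{769} = \frac{219}{769} \approx 0.28479$)
$N{\left(Q,b \right)} = \frac{Q + b}{5 + b}$
$W{\left(M \right)} = \left(\frac{1}{6} + \frac{7 M}{6}\right)^{2}$ ($W{\left(M \right)} = \left(\frac{M + 1}{5 + 1} + M\right)^{2} = \left(\frac{1 + M}{6} + M\right)^{2} = \left(\left(\frac{1}{6} + \frac{M}{6}\right) + M\right)^{2} = \left(\frac{1}{6} + \frac{7 M}{6}\right)^{2}$)
$W{\left(F \right)} - -652203 = \frac{\left(1 + 7 \cdot \frac{219}{769}\right)^{2}}{36} - -652203 = \frac{\left(1 + \frac{1533}{769}\right)^{2}}{36} + 652203 = \frac{\left(\frac{2302}{769}\right)^{2}}{36} + 652203 = \frac{1}{36} \cdot \frac{5299204}{591361} + 652203 = \frac{1324801}{5322249} + 652203 = \frac{3471188089348}{5322249}$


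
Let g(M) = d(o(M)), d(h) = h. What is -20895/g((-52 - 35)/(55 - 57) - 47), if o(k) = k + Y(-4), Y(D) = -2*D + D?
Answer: -41790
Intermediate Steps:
Y(D) = -D
o(k) = 4 + k (o(k) = k - 1*(-4) = k + 4 = 4 + k)
g(M) = 4 + M
-20895/g((-52 - 35)/(55 - 57) - 47) = -20895/(4 + ((-52 - 35)/(55 - 57) - 47)) = -20895/(4 + (-87/(-2) - 47)) = -20895/(4 + (-87*(-½) - 47)) = -20895/(4 + (87/2 - 47)) = -20895/(4 - 7/2) = -20895/½ = -20895*2 = -41790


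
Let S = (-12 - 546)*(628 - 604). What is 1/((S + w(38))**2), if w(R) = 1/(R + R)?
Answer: 5776/1035898519681 ≈ 5.5758e-9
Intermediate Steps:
w(R) = 1/(2*R)
S = -13392 (S = -558*24 = -13392)
1/((S + w(38))**2) = 1/((-13392 + (1/2)/38)**2) = 1/((-13392 + (1/2)*(1/38))**2) = 1/((-13392 + 1/76)**2) = 1/((-1017791/76)**2) = 1/(1035898519681/5776) = 5776/1035898519681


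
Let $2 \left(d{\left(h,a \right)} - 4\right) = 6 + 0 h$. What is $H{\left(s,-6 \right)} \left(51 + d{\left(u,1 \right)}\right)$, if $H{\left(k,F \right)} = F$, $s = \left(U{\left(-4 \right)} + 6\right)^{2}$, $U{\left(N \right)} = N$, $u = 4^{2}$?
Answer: $-348$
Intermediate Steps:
$u = 16$
$s = 4$ ($s = \left(-4 + 6\right)^{2} = 2^{2} = 4$)
$d{\left(h,a \right)} = 7$ ($d{\left(h,a \right)} = 4 + \frac{6 + 0 h}{2} = 4 + \frac{6 + 0}{2} = 4 + \frac{1}{2} \cdot 6 = 4 + 3 = 7$)
$H{\left(s,-6 \right)} \left(51 + d{\left(u,1 \right)}\right) = - 6 \left(51 + 7\right) = \left(-6\right) 58 = -348$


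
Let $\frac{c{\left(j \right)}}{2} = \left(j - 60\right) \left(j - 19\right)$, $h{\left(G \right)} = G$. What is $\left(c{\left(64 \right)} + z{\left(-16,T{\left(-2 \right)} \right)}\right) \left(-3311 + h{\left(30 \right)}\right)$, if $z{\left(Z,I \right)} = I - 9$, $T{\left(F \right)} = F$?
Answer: $-1145069$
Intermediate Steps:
$z{\left(Z,I \right)} = -9 + I$
$c{\left(j \right)} = 2 \left(-60 + j\right) \left(-19 + j\right)$ ($c{\left(j \right)} = 2 \left(j - 60\right) \left(j - 19\right) = 2 \left(-60 + j\right) \left(-19 + j\right)$)
$\left(c{\left(64 \right)} + z{\left(-16,T{\left(-2 \right)} \right)}\right) \left(-3311 + h{\left(30 \right)}\right) = \left(\left(2280 - 10112 + 2 \cdot 64^{2}\right) - 11\right) \left(-3311 + 30\right) = \left(\left(2280 - 10112 + 2 \cdot 4096\right) - 11\right) \left(-3281\right) = \left(\left(2280 - 10112 + 8192\right) - 11\right) \left(-3281\right) = \left(360 - 11\right) \left(-3281\right) = 349 \left(-3281\right) = -1145069$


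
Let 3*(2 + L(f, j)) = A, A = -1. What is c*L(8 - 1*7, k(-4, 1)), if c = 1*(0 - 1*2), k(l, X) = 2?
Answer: 14/3 ≈ 4.6667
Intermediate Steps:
L(f, j) = -7/3 (L(f, j) = -2 + (⅓)*(-1) = -2 - ⅓ = -7/3)
c = -2 (c = 1*(0 - 2) = 1*(-2) = -2)
c*L(8 - 1*7, k(-4, 1)) = -2*(-7/3) = 14/3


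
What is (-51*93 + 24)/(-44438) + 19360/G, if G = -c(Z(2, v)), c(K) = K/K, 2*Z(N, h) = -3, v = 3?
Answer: -860314961/44438 ≈ -19360.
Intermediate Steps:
Z(N, h) = -3/2 (Z(N, h) = (½)*(-3) = -3/2)
c(K) = 1
G = -1 (G = -1*1 = -1)
(-51*93 + 24)/(-44438) + 19360/G = (-51*93 + 24)/(-44438) + 19360/(-1) = (-4743 + 24)*(-1/44438) + 19360*(-1) = -4719*(-1/44438) - 19360 = 4719/44438 - 19360 = -860314961/44438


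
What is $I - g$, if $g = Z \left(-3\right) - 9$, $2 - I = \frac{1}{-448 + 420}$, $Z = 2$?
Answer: $\frac{477}{28} \approx 17.036$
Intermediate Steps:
$I = \frac{57}{28}$ ($I = 2 - \frac{1}{-448 + 420} = 2 - \frac{1}{-28} = 2 - - \frac{1}{28} = 2 + \frac{1}{28} = \frac{57}{28} \approx 2.0357$)
$g = -15$ ($g = 2 \left(-3\right) - 9 = -6 - 9 = -15$)
$I - g = \frac{57}{28} - -15 = \frac{57}{28} + 15 = \frac{477}{28}$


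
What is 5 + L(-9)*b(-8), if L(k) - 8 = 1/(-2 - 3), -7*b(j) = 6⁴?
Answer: -50369/35 ≈ -1439.1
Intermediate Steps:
b(j) = -1296/7 (b(j) = -⅐*6⁴ = -⅐*1296 = -1296/7)
L(k) = 39/5 (L(k) = 8 + 1/(-2 - 3) = 8 + 1/(-5) = 8 - ⅕ = 39/5)
5 + L(-9)*b(-8) = 5 + (39/5)*(-1296/7) = 5 - 50544/35 = -50369/35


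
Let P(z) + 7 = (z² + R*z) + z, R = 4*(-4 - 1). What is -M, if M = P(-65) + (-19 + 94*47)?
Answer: -9852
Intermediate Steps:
R = -20 (R = 4*(-5) = -20)
P(z) = -7 + z² - 19*z (P(z) = -7 + ((z² - 20*z) + z) = -7 + (z² - 19*z) = -7 + z² - 19*z)
M = 9852 (M = (-7 + (-65)² - 19*(-65)) + (-19 + 94*47) = (-7 + 4225 + 1235) + (-19 + 4418) = 5453 + 4399 = 9852)
-M = -1*9852 = -9852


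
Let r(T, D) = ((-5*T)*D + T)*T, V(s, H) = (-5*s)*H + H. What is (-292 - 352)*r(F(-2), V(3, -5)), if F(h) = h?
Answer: 899024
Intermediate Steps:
V(s, H) = H - 5*H*s (V(s, H) = -5*H*s + H = H - 5*H*s)
r(T, D) = T*(T - 5*D*T) (r(T, D) = (-5*D*T + T)*T = (T - 5*D*T)*T = T*(T - 5*D*T))
(-292 - 352)*r(F(-2), V(3, -5)) = (-292 - 352)*((-2)**2*(1 - (-25)*(1 - 5*3))) = -2576*(1 - (-25)*(1 - 15)) = -2576*(1 - (-25)*(-14)) = -2576*(1 - 5*70) = -2576*(1 - 350) = -2576*(-349) = -644*(-1396) = 899024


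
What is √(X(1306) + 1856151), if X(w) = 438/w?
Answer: √791479634766/653 ≈ 1362.4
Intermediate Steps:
√(X(1306) + 1856151) = √(438/1306 + 1856151) = √(438*(1/1306) + 1856151) = √(219/653 + 1856151) = √(1212066822/653) = √791479634766/653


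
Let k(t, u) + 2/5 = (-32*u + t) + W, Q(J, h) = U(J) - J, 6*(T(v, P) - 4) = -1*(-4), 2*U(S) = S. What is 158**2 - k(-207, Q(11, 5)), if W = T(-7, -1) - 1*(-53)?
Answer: 374066/15 ≈ 24938.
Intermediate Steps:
U(S) = S/2
T(v, P) = 14/3 (T(v, P) = 4 + (-1*(-4))/6 = 4 + (1/6)*4 = 4 + 2/3 = 14/3)
W = 173/3 (W = 14/3 - 1*(-53) = 14/3 + 53 = 173/3 ≈ 57.667)
Q(J, h) = -J/2 (Q(J, h) = J/2 - J = -J/2)
k(t, u) = 859/15 + t - 32*u (k(t, u) = -2/5 + ((-32*u + t) + 173/3) = -2/5 + ((t - 32*u) + 173/3) = -2/5 + (173/3 + t - 32*u) = 859/15 + t - 32*u)
158**2 - k(-207, Q(11, 5)) = 158**2 - (859/15 - 207 - (-16)*11) = 24964 - (859/15 - 207 - 32*(-11/2)) = 24964 - (859/15 - 207 + 176) = 24964 - 1*394/15 = 24964 - 394/15 = 374066/15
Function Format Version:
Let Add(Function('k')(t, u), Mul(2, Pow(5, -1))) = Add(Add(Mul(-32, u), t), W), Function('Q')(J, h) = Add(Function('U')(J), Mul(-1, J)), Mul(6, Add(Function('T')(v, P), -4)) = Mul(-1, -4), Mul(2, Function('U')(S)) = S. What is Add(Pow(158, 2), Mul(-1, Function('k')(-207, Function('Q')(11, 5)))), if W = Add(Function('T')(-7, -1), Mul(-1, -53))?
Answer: Rational(374066, 15) ≈ 24938.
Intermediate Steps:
Function('U')(S) = Mul(Rational(1, 2), S)
Function('T')(v, P) = Rational(14, 3) (Function('T')(v, P) = Add(4, Mul(Rational(1, 6), Mul(-1, -4))) = Add(4, Mul(Rational(1, 6), 4)) = Add(4, Rational(2, 3)) = Rational(14, 3))
W = Rational(173, 3) (W = Add(Rational(14, 3), Mul(-1, -53)) = Add(Rational(14, 3), 53) = Rational(173, 3) ≈ 57.667)
Function('Q')(J, h) = Mul(Rational(-1, 2), J) (Function('Q')(J, h) = Add(Mul(Rational(1, 2), J), Mul(-1, J)) = Mul(Rational(-1, 2), J))
Function('k')(t, u) = Add(Rational(859, 15), t, Mul(-32, u)) (Function('k')(t, u) = Add(Rational(-2, 5), Add(Add(Mul(-32, u), t), Rational(173, 3))) = Add(Rational(-2, 5), Add(Add(t, Mul(-32, u)), Rational(173, 3))) = Add(Rational(-2, 5), Add(Rational(173, 3), t, Mul(-32, u))) = Add(Rational(859, 15), t, Mul(-32, u)))
Add(Pow(158, 2), Mul(-1, Function('k')(-207, Function('Q')(11, 5)))) = Add(Pow(158, 2), Mul(-1, Add(Rational(859, 15), -207, Mul(-32, Mul(Rational(-1, 2), 11))))) = Add(24964, Mul(-1, Add(Rational(859, 15), -207, Mul(-32, Rational(-11, 2))))) = Add(24964, Mul(-1, Add(Rational(859, 15), -207, 176))) = Add(24964, Mul(-1, Rational(394, 15))) = Add(24964, Rational(-394, 15)) = Rational(374066, 15)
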